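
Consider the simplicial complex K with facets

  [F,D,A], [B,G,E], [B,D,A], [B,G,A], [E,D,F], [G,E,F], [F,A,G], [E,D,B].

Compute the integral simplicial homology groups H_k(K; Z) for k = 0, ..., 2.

H_0 ≅ Z,  H_1 = 0,  H_2 ≅ Z.

Take the total order A < B < D < E < F < G on the vertex set. Then K (dimension 2) consists of the simplices:

  0-simplices (6): A, B, D, E, F, G
  1-simplices (12): AB, AD, AF, AG, BD, BE, BG, DE, DF, EF, EG, FG
  2-simplices (8): ABD, ABG, ADF, AFG, BDE, BEG, DEF, EFG

Hence C_0 ≅ Z^6, C_1 ≅ Z^12, C_2 ≅ Z^8.

Boundary ∂_1: C_1 → C_0 maps an edge to its endpoints' difference, ∂[p,q] = q − p. For instance
  ∂EG = G − E.
This gives a 6×12 integer matrix of rank 5; reducing to Smith normal form yields diagonal entries (1,1,1,1,1).

The boundary map ∂_2: C_2 → C_1 acts by ∂[p,q,r] = [q,r] − [p,r] + [p,q]. For instance
  ∂BEG = EG − BG + BE,
  ∂ABG = BG − AG + AB.
This gives a 12×8 integer matrix of rank 7; reducing to Smith normal form yields diagonal entries (1,1,1,1,1,1,1).

From H_k ≅ ker(∂_k) / im(∂_{k+1}) we obtain:

  H_0: rank C_0 − rank ∂_1 = 6 − 5 = 1, and the invariant factors of ∂_1 are all 1, so H_0 = Z.
  H_1: rank ker ∂_1 − rank ∂_2 = (12 − 5) − 7 = 0, and the invariant factors of ∂_2 are all 1, so H_1 = 0.
  H_2: rank ker ∂_2 − rank ∂_3 = (8 − 7) − 0 = 1, and there is no ∂_3, so H_2 = Z.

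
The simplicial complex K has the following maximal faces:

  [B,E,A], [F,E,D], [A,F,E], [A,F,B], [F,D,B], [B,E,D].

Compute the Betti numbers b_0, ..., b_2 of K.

Take the total order A < B < D < E < F on the vertex set. Then K (dimension 2) consists of the simplices:

  0-simplices (5): A, B, D, E, F
  1-simplices (9): AB, AE, AF, BD, BE, BF, DE, DF, EF
  2-simplices (6): ABE, ABF, AEF, BDE, BDF, DEF

giving chain groups C_0 ≅ Z^5, C_1 ≅ Z^9, C_2 ≅ Z^6.

∂_1: C_1 → C_0 is given by ∂[p,q] = [q] − [p]. For instance
  ∂BF = F − B.
The 5×9 boundary matrix has rank 4 and Smith normal form diag(1,1,1,1).

The boundary map ∂_2: C_2 → C_1 sends each 2-simplex [p,q,r] to [q,r] − [p,r] + [p,q]. For instance
  ∂DEF = EF − DF + DE,
  ∂ABE = BE − AE + AB.
The resulting 9×6 matrix has rank 5, and its Smith normal form has invariant factors (1,1,1,1,1).

From H_k ≅ ker(∂_k) / im(∂_{k+1}) we obtain:

  H_0: rank C_0 − rank ∂_1 = 5 − 4 = 1, and the invariant factors of ∂_1 are all 1, so H_0 = Z.
  H_1: rank ker ∂_1 − rank ∂_2 = (9 − 4) − 5 = 0, and the invariant factors of ∂_2 are all 1, so H_1 = 0.
  H_2: rank ker ∂_2 − rank ∂_3 = (6 − 5) − 0 = 1, and there is no ∂_3, so H_2 = Z.

As a check, the Euler characteristic is 5 − 9 + 6 = 2, which agrees with 1 − 0 + 1 = 2.
(K is a triangulation of the 2-sphere S^2.)

Hence the Betti numbers are b_0 = 1, b_1 = 0, b_2 = 1.

b_0 = 1, b_1 = 0, b_2 = 1.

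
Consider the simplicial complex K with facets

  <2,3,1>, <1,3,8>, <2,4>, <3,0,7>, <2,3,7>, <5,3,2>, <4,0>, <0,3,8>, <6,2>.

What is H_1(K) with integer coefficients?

H_1 ≅ Z.

K has 9 vertices, 15 edges, 6 triangles.
rank ∂_1 = 8, rank ∂_2 = 6 ⇒ b_1 = 15 − 8 − 6 = 1; all invariant factors of ∂_2 are 1 so no torsion. So H_1 = Z.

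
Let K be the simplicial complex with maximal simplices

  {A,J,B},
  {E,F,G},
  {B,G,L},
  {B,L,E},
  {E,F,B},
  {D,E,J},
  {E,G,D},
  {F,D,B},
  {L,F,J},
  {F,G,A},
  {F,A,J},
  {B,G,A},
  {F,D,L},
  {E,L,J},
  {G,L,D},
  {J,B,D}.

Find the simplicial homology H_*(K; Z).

H_0 = Z,  H_1 = Z^2,  H_2 = Z.

We work with the vertex ordering A < B < D < E < F < G < J < L. The simplices of K, each written with vertices in increasing order, are:

  0-simplices (8): A, B, D, E, F, G, J, L
  1-simplices (24): AB, AF, AG, AJ, BD, BE, BF, BG, BJ, BL, DE, DF, DG, DJ, DL, EF, EG, EJ, EL, FG, FJ, FL, GL, JL
  2-simplices (16): ABG, ABJ, AFG, AFJ, BDF, BDJ, BEF, BEL, BGL, DEG, DEJ, DFL, DGL, EFG, EJL, FJL

Hence C_0 ≅ Z^8, C_1 ≅ Z^24, C_2 ≅ Z^16.

Boundary ∂_1: C_1 → C_0 is given by ∂[p,q] = [q] − [p]. For instance
  ∂DJ = J − D.
The 8×24 boundary matrix has rank 7 and Smith normal form diag(1,1,1,1,1,1,1).

Boundary ∂_2: C_2 → C_1 sends each 2-simplex [p,q,r] to [q,r] − [p,r] + [p,q]. For instance
  ∂BDJ = DJ − BJ + BD,
  ∂DGL = GL − DL + DG.
The resulting 24×16 matrix has rank 15, and its Smith normal form has invariant factors (1,1,1,1,1,1,1,1,1,1,1,1,1,1,1).

Computing H_k = (kernel of ∂_k) / (image of ∂_{k+1}):

  H_0: rank C_0 − rank ∂_1 = 8 − 7 = 1, and the invariant factors of ∂_1 are all 1, so H_0 ≅ Z.
  H_1: rank ker ∂_1 − rank ∂_2 = (24 − 7) − 15 = 2, and the invariant factors of ∂_2 are all 1, so H_1 ≅ Z^2.
  H_2: rank ker ∂_2 − rank ∂_3 = (16 − 15) − 0 = 1, and there is no ∂_3, so H_2 ≅ Z.

As a check, the Euler characteristic is 8 − 24 + 16 = 0, which agrees with 1 − 2 + 1 = 0.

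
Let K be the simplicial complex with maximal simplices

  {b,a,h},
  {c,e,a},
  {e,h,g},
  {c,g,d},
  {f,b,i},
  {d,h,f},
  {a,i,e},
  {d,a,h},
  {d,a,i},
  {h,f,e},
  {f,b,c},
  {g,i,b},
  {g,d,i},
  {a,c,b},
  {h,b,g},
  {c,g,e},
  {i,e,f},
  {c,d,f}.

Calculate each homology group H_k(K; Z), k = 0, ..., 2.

H_0 ≅ Z,  H_1 ≅ Z^2,  H_2 ≅ Z.

K has 9 vertices, 27 edges, 18 triangles.
rank ∂_0 = 0, rank ∂_1 = 8 ⇒ b_0 = 9 − 0 − 8 = 1; all invariant factors of ∂_1 are 1 so no torsion. So H_0 = Z.
rank ∂_1 = 8, rank ∂_2 = 17 ⇒ b_1 = 27 − 8 − 17 = 2; all invariant factors of ∂_2 are 1 so no torsion. So H_1 = Z^2.
rank ∂_2 = 17, rank ∂_3 = 0 ⇒ b_2 = 18 − 17 − 0 = 1. So H_2 = Z.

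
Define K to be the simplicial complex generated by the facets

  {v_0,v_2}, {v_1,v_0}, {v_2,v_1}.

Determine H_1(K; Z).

Take the total order v_0 < v_1 < v_2 on the vertex set. Then K (dimension 1) consists of the simplices:

  0-simplices (3): [v_0], [v_1], [v_2]
  1-simplices (3): [v_0,v_1], [v_0,v_2], [v_1,v_2]

so the chain groups are C_0 ≅ Z^3, C_1 ≅ Z^3.

Boundary ∂_1: C_1 → C_0 sends each edge [p,q] (with p < q) to q − p.
This gives a 3×3 integer matrix of rank 2; reducing to Smith normal form yields diagonal entries (1,1).

Computing H_k = (kernel of ∂_k) / (image of ∂_{k+1}):

  H_1: rank ker ∂_1 − rank ∂_2 = (3 − 2) − 0 = 1, and there is no ∂_2, so H_1 = Z.

H_1 = Z.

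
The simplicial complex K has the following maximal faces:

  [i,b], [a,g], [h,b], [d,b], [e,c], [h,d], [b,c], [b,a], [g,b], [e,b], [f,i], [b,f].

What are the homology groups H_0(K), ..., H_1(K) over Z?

H_0 ≅ Z,  H_1 ≅ Z^4.

Order the vertices as a < b < c < d < e < f < g < h < i. Listing each simplex with vertices in this order, K has dimension 1 with simplices:

  0-simplices (9): a, b, c, d, e, f, g, h, i
  1-simplices (12): ab, ag, bc, bd, be, bf, bg, bh, bi, ce, dh, fi

giving chain groups C_0 ≅ Z^9, C_1 ≅ Z^12.

Boundary ∂_1: C_1 → C_0 maps an edge to its endpoints' difference, ∂[p,q] = q − p. For instance
  ∂bg = g − b.
As a 9×12 matrix over Z this has rank 8, with invariant factors (1,1,1,1,1,1,1,1).

Now H_k = ker ∂_k / im ∂_{k+1}, so:

  H_0: rank C_0 − rank ∂_1 = 9 − 8 = 1, and the invariant factors of ∂_1 are all 1, so H_0 = Z.
  H_1: rank ker ∂_1 − rank ∂_2 = (12 − 8) − 0 = 4, and there is no ∂_2, so H_1 = Z^4.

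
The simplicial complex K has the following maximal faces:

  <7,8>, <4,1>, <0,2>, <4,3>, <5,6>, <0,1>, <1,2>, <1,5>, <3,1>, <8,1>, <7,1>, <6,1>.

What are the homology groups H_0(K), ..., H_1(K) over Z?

H_0 ≅ Z,  H_1 ≅ Z^4.

K has 9 vertices, 12 edges.
rank ∂_0 = 0, rank ∂_1 = 8 ⇒ b_0 = 9 − 0 − 8 = 1; all invariant factors of ∂_1 are 1 so no torsion. So H_0 = Z.
rank ∂_1 = 8, rank ∂_2 = 0 ⇒ b_1 = 12 − 8 − 0 = 4. So H_1 = Z^4.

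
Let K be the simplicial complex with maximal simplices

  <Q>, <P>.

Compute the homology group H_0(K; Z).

We work with the vertex ordering P < Q. The simplices of K, each written with vertices in increasing order, are:

  0-simplices (2): P, Q

giving chain groups C_0 ≅ Z^2.

Now H_k = ker ∂_k / im ∂_{k+1}, so:

  H_0: rank C_0 − rank ∂_1 = 2 − 0 = 2, and there is no ∂_1, so H_0 = Z^2.

H_0 ≅ Z^2.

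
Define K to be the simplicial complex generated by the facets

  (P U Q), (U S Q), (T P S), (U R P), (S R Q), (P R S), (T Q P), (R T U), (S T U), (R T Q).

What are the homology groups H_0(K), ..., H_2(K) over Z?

Fix the vertex order P < Q < R < S < T < U and write every simplex with vertices in increasing order. Then dim K = 2 and the simplices of K are:

  0-simplices (6): P, Q, R, S, T, U
  1-simplices (15): PQ, PR, PS, PT, PU, QR, QS, QT, QU, RS, RT, RU, ST, SU, TU
  2-simplices (10): PQT, PQU, PRS, PRU, PST, QRS, QRT, QSU, RTU, STU

Hence C_0 ≅ Z^6, C_1 ≅ Z^15, C_2 ≅ Z^10.

The boundary map ∂_1: C_1 → C_0 is given by ∂[p,q] = [q] − [p].
This gives a 6×15 integer matrix of rank 5; reducing to Smith normal form yields diagonal entries (1,1,1,1,1).

∂_2: C_2 → C_1 acts by ∂[p,q,r] = [q,r] − [p,r] + [p,q]. For instance
  ∂QRT = RT − QT + QR,
  ∂PQU = QU − PU + PQ.
This gives a 15×10 integer matrix of rank 10; reducing to Smith normal form yields diagonal entries (1,1,1,1,1,1,1,1,1,2).

From H_k ≅ ker(∂_k) / im(∂_{k+1}) we obtain:

  H_0: rank C_0 − rank ∂_1 = 6 − 5 = 1, and the invariant factors of ∂_1 are all 1, so H_0 = Z.
  H_1: rank ker ∂_1 − rank ∂_2 = (15 − 5) − 10 = 0, and ∂_2 has invariant factor 2 > 1, so H_1 = Z/2Z.
  H_2: rank ker ∂_2 − rank ∂_3 = (10 − 10) − 0 = 0, and there is no ∂_3, so H_2 = 0.

H_0 = Z,  H_1 = Z/2Z,  H_2 = 0.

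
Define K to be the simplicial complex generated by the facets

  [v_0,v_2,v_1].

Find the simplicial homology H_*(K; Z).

Order the vertices as v_0 < v_1 < v_2. Listing each simplex with vertices in this order, K has dimension 2 with simplices:

  0-simplices (3): [v_0], [v_1], [v_2]
  1-simplices (3): [v_0,v_1], [v_0,v_2], [v_1,v_2]
  2-simplices (1): [v_0,v_1,v_2]

Hence C_0 ≅ Z^3, C_1 ≅ Z^3, C_2 ≅ Z^1.

The boundary map ∂_1: C_1 → C_0 sends each edge [p,q] (with p < q) to q − p.
This gives a 3×3 integer matrix of rank 2; reducing to Smith normal form yields diagonal entries (1,1).

∂_2: C_2 → C_1 maps a triangle to the signed sum of its edges. For instance
  ∂[v_0,v_1,v_2] = [v_1,v_2] − [v_0,v_2] + [v_0,v_1].
The 3×1 boundary matrix has rank 1 and Smith normal form diag(1).

Reading off H_k = ker ∂_k / im ∂_{k+1}:

  H_0: rank C_0 − rank ∂_1 = 3 − 2 = 1, and the invariant factors of ∂_1 are all 1, so H_0 = Z.
  H_1: rank ker ∂_1 − rank ∂_2 = (3 − 2) − 1 = 0, and the invariant factors of ∂_2 are all 1, so H_1 = 0.
  H_2: rank ker ∂_2 − rank ∂_3 = (1 − 1) − 0 = 0, and there is no ∂_3, so H_2 = 0.

As a check, the Euler characteristic is 3 − 3 + 1 = 1, which agrees with 1 − 0 + 0 = 1.

H_0 ≅ Z,  H_1 = 0,  H_2 = 0.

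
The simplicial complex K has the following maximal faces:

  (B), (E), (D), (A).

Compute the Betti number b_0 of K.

b_0 = 4.

K has 4 vertices.
rank ∂_0 = 0, rank ∂_1 = 0 ⇒ b_0 = 4 − 0 − 0 = 4. So H_0 ≅ Z^4.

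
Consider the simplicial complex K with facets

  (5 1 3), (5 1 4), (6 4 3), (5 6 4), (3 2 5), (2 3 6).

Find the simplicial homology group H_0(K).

We work with the vertex ordering 1 < 2 < 3 < 4 < 5 < 6. The simplices of K, each written with vertices in increasing order, are:

  0-simplices (6): [1], [2], [3], [4], [5], [6]
  1-simplices (12): [1,3], [1,4], [1,5], [2,3], [2,5], [2,6], [3,4], [3,5], [3,6], [4,5], [4,6], [5,6]
  2-simplices (6): [1,3,5], [1,4,5], [2,3,5], [2,3,6], [3,4,6], [4,5,6]

Hence C_0 ≅ Z^6, C_1 ≅ Z^12, C_2 ≅ Z^6.

∂_1: C_1 → C_0 maps an edge to its endpoints' difference, ∂[p,q] = q − p. For instance
  ∂[3,4] = [4] − [3].
The 6×12 boundary matrix has rank 5 and Smith normal form diag(1,1,1,1,1).

Boundary ∂_2: C_2 → C_1 sends each 2-simplex [p,q,r] to [q,r] − [p,r] + [p,q]. For instance
  ∂[2,3,6] = [3,6] − [2,6] + [2,3],
  ∂[2,3,5] = [3,5] − [2,5] + [2,3].
The 12×6 boundary matrix has rank 6 and Smith normal form diag(1,1,1,1,1,1).

Computing H_k = (kernel of ∂_k) / (image of ∂_{k+1}):

  H_0: rank C_0 − rank ∂_1 = 6 − 5 = 1, and the invariant factors of ∂_1 are all 1, so H_0 = Z.

H_0 ≅ Z.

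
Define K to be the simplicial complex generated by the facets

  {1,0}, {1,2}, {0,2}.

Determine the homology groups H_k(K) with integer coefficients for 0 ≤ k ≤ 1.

H_0 ≅ Z,  H_1 ≅ Z.

Take the total order 0 < 1 < 2 on the vertex set. Then K (dimension 1) consists of the simplices:

  0-simplices (3): [0], [1], [2]
  1-simplices (3): [0,1], [0,2], [1,2]

so the chain groups are C_0 ≅ Z^3, C_1 ≅ Z^3.

∂_1: C_1 → C_0 is given by ∂[p,q] = [q] − [p].
This gives a 3×3 integer matrix of rank 2; reducing to Smith normal form yields diagonal entries (1,1).

Now H_k = ker ∂_k / im ∂_{k+1}, so:

  H_0: rank C_0 − rank ∂_1 = 3 − 2 = 1, and the invariant factors of ∂_1 are all 1, so H_0 = Z.
  H_1: rank ker ∂_1 − rank ∂_2 = (3 − 2) − 0 = 1, and there is no ∂_2, so H_1 = Z.

As a check, the Euler characteristic is 3 − 3 = 0, which agrees with 1 − 1 = 0.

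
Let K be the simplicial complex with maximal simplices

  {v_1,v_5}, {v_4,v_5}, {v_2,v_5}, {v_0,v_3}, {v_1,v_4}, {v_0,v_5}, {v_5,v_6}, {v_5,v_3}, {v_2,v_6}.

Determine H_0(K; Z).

H_0 = Z.

Order the vertices as v_0 < v_1 < v_2 < v_3 < v_4 < v_5 < v_6. Listing each simplex with vertices in this order, K has dimension 1 with simplices:

  0-simplices (7): [v_0], [v_1], [v_2], [v_3], [v_4], [v_5], [v_6]
  1-simplices (9): [v_0,v_3], [v_0,v_5], [v_1,v_4], [v_1,v_5], [v_2,v_5], [v_2,v_6], [v_3,v_5], [v_4,v_5], [v_5,v_6]

giving chain groups C_0 ≅ Z^7, C_1 ≅ Z^9.

∂_1: C_1 → C_0 sends each edge [p,q] (with p < q) to q − p.
The resulting 7×9 matrix has rank 6, and its Smith normal form has invariant factors (1,1,1,1,1,1).

Computing H_k = (kernel of ∂_k) / (image of ∂_{k+1}):

  H_0: rank C_0 − rank ∂_1 = 7 − 6 = 1, and the invariant factors of ∂_1 are all 1, so H_0 = Z.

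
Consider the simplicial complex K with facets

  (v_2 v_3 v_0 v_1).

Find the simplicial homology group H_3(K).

Order the vertices as v_0 < v_1 < v_2 < v_3. Listing each simplex with vertices in this order, K has dimension 3 with simplices:

  0-simplices (4): [v_0], [v_1], [v_2], [v_3]
  1-simplices (6): [v_0,v_1], [v_0,v_2], [v_0,v_3], [v_1,v_2], [v_1,v_3], [v_2,v_3]
  2-simplices (4): [v_0,v_1,v_2], [v_0,v_1,v_3], [v_0,v_2,v_3], [v_1,v_2,v_3]
  3-simplices (1): [v_0,v_1,v_2,v_3]

Hence C_0 ≅ Z^4, C_1 ≅ Z^6, C_2 ≅ Z^4, C_3 ≅ Z^1.

The boundary map ∂_1: C_1 → C_0 maps an edge to its endpoints' difference, ∂[p,q] = q − p.
As a 4×6 matrix over Z this has rank 3, with invariant factors (1,1,1).

Boundary ∂_2: C_2 → C_1 sends each 2-simplex [p,q,r] to [q,r] − [p,r] + [p,q]. For instance
  ∂[v_0,v_1,v_3] = [v_1,v_3] − [v_0,v_3] + [v_0,v_1],
  ∂[v_0,v_1,v_2] = [v_1,v_2] − [v_0,v_2] + [v_0,v_1].
The 6×4 boundary matrix has rank 3 and Smith normal form diag(1,1,1).

∂_3: C_3 → C_2 sends each 3-simplex σ to the alternating sum Σ_i (−1)^i (σ with its i-th vertex removed). For instance
  ∂[v_0,v_1,v_2,v_3] = [v_1,v_2,v_3] − [v_0,v_2,v_3] + [v_0,v_1,v_3] − [v_0,v_1,v_2].
As a 4×1 matrix over Z this has rank 1, with invariant factors (1).

Computing H_k = (kernel of ∂_k) / (image of ∂_{k+1}):

  H_3: rank ker ∂_3 − rank ∂_4 = (1 − 1) − 0 = 0, and there is no ∂_4, so H_3 = 0.

H_3 = 0.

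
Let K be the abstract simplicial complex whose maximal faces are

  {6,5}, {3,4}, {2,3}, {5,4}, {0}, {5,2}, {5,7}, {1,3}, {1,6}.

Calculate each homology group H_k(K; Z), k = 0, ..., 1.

We work with the vertex ordering 0 < 1 < 2 < 3 < 4 < 5 < 6 < 7. The simplices of K, each written with vertices in increasing order, are:

  0-simplices (8): [0], [1], [2], [3], [4], [5], [6], [7]
  1-simplices (8): [1,3], [1,6], [2,3], [2,5], [3,4], [4,5], [5,6], [5,7]

so the chain groups are C_0 ≅ Z^8, C_1 ≅ Z^8.

Boundary ∂_1: C_1 → C_0 is given by ∂[p,q] = [q] − [p]. For instance
  ∂[4,5] = [5] − [4].
This gives a 8×8 integer matrix of rank 6; reducing to Smith normal form yields diagonal entries (1,1,1,1,1,1).

Computing H_k = (kernel of ∂_k) / (image of ∂_{k+1}):

  H_0: rank C_0 − rank ∂_1 = 8 − 6 = 2, and the invariant factors of ∂_1 are all 1, so H_0 = Z^2.
  H_1: rank ker ∂_1 − rank ∂_2 = (8 − 6) − 0 = 2, and there is no ∂_2, so H_1 = Z^2.

H_0 ≅ Z^2,  H_1 ≅ Z^2.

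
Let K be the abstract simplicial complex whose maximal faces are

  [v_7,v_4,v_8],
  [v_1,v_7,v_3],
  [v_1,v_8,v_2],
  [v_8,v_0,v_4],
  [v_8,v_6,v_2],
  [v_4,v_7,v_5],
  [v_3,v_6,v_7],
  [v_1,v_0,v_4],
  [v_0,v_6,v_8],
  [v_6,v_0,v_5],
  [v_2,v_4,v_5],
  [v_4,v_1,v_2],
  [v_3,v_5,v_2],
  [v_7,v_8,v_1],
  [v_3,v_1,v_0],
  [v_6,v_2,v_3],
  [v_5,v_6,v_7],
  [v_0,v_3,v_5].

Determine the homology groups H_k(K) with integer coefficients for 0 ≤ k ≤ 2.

H_0 = Z,  H_1 = Z × Z/2,  H_2 = 0.

Take the total order v_0 < v_1 < v_2 < v_3 < v_4 < v_5 < v_6 < v_7 < v_8 on the vertex set. Then K (dimension 2) consists of the simplices:

  0-simplices (9): [v_0], [v_1], [v_2], [v_3], [v_4], [v_5], [v_6], [v_7], [v_8]
  1-simplices (27): (27 of them)
  2-simplices (18): (18 of them)

Hence C_0 ≅ Z^9, C_1 ≅ Z^27, C_2 ≅ Z^18.

The boundary map ∂_1: C_1 → C_0 is given by ∂[p,q] = [q] − [p]. For instance
  ∂[v_6,v_8] = [v_8] − [v_6].
As a 9×27 matrix over Z this has rank 8, with invariant factors (1,1,1,1,1,1,1,1).

∂_2: C_2 → C_1 sends each 2-simplex [p,q,r] to [q,r] − [p,r] + [p,q]. For instance
  ∂[v_0,v_1,v_4] = [v_1,v_4] − [v_0,v_4] + [v_0,v_1],
  ∂[v_0,v_5,v_6] = [v_5,v_6] − [v_0,v_6] + [v_0,v_5].
As a 27×18 matrix over Z this has rank 18, with invariant factors (1,1,1,1,1,1,1,1,1,1,1,1,1,1,1,1,1,2).

From H_k ≅ ker(∂_k) / im(∂_{k+1}) we obtain:

  H_0: rank C_0 − rank ∂_1 = 9 − 8 = 1, and the invariant factors of ∂_1 are all 1, so H_0 ≅ Z.
  H_1: rank ker ∂_1 − rank ∂_2 = (27 − 8) − 18 = 1, and ∂_2 has invariant factor 2 > 1, so H_1 ≅ Z × Z/2.
  H_2: rank ker ∂_2 − rank ∂_3 = (18 − 18) − 0 = 0, and there is no ∂_3, so H_2 ≅ 0.

As a check, the Euler characteristic is 9 − 27 + 18 = 0, which agrees with 1 − 1 + 0 = 0.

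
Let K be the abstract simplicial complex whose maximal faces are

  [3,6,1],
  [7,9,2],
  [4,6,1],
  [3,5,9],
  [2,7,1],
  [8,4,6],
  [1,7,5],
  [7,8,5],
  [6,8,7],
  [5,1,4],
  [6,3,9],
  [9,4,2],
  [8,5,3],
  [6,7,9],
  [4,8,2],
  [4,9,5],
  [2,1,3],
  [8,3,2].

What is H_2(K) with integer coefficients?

H_2 ≅ Z.

K has 9 vertices, 27 edges, 18 triangles.
rank ∂_2 = 17, rank ∂_3 = 0 ⇒ b_2 = 18 − 17 − 0 = 1. So H_2 = Z.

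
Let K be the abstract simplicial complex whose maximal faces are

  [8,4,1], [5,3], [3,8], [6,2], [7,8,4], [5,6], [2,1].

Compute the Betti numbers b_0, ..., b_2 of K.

b_0 = 1, b_1 = 1, b_2 = 0.

K has 8 vertices, 10 edges, 2 triangles.
rank ∂_0 = 0, rank ∂_1 = 7 ⇒ b_0 = 8 − 0 − 7 = 1; all invariant factors of ∂_1 are 1 so no torsion. So H_0 ≅ Z.
rank ∂_1 = 7, rank ∂_2 = 2 ⇒ b_1 = 10 − 7 − 2 = 1; all invariant factors of ∂_2 are 1 so no torsion. So H_1 ≅ Z.
rank ∂_2 = 2, rank ∂_3 = 0 ⇒ b_2 = 2 − 2 − 0 = 0. So H_2 ≅ 0.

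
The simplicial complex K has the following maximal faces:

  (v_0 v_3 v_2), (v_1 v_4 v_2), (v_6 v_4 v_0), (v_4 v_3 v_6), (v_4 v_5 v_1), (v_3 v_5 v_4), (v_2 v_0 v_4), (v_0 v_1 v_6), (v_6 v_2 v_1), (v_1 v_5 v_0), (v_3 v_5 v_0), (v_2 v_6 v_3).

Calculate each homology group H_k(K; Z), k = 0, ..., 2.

H_0 ≅ Z,  H_1 ≅ Z/2,  H_2 = 0.

K has 7 vertices, 18 edges, 12 triangles.
rank ∂_0 = 0, rank ∂_1 = 6 ⇒ b_0 = 7 − 0 − 6 = 1; all invariant factors of ∂_1 are 1 so no torsion. So H_0 = Z.
rank ∂_1 = 6, rank ∂_2 = 12 ⇒ b_1 = 18 − 6 − 12 = 0; ∂_2 has invariant factor(s) [2] giving torsion. So H_1 = Z/2.
rank ∂_2 = 12, rank ∂_3 = 0 ⇒ b_2 = 12 − 12 − 0 = 0. So H_2 = 0.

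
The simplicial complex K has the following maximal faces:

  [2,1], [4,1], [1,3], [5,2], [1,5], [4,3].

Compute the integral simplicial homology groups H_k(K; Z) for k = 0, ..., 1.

H_0 = Z,  H_1 = Z^2.

Order the vertices as 1 < 2 < 3 < 4 < 5. Listing each simplex with vertices in this order, K has dimension 1 with simplices:

  0-simplices (5): [1], [2], [3], [4], [5]
  1-simplices (6): [1,2], [1,3], [1,4], [1,5], [2,5], [3,4]

so the chain groups are C_0 ≅ Z^5, C_1 ≅ Z^6.

The boundary map ∂_1: C_1 → C_0 is given by ∂[p,q] = [q] − [p]. For instance
  ∂[1,4] = [4] − [1].
As a 5×6 matrix over Z this has rank 4, with invariant factors (1,1,1,1).

Computing H_k = (kernel of ∂_k) / (image of ∂_{k+1}):

  H_0: rank C_0 − rank ∂_1 = 5 − 4 = 1, and the invariant factors of ∂_1 are all 1, so H_0 ≅ Z.
  H_1: rank ker ∂_1 − rank ∂_2 = (6 − 4) − 0 = 2, and there is no ∂_2, so H_1 ≅ Z^2.

(K is a triangulation of a wedge of 2 circles.)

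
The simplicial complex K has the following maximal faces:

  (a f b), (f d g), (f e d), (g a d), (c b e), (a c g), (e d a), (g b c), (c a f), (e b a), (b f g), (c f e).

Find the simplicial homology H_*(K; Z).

Take the total order a < b < c < d < e < f < g on the vertex set. Then K (dimension 2) consists of the simplices:

  0-simplices (7): a, b, c, d, e, f, g
  1-simplices (18): ab, ac, ad, ae, af, ag, bc, be, bf, bg, ce, cf, cg, de, df, dg, ef, fg
  2-simplices (12): abe, abf, acf, acg, ade, adg, bce, bcg, bfg, cef, def, dfg

Hence C_0 ≅ Z^7, C_1 ≅ Z^18, C_2 ≅ Z^12.

The boundary map ∂_1: C_1 → C_0 maps an edge to its endpoints' difference, ∂[p,q] = q − p.
The 7×18 boundary matrix has rank 6 and Smith normal form diag(1,1,1,1,1,1).

Boundary ∂_2: C_2 → C_1 acts by ∂[p,q,r] = [q,r] − [p,r] + [p,q]. For instance
  ∂def = ef − df + de,
  ∂acf = cf − af + ac.
The 18×12 boundary matrix has rank 12 and Smith normal form diag(1,1,1,1,1,1,1,1,1,1,1,2).

Reading off H_k = ker ∂_k / im ∂_{k+1}:

  H_0: rank C_0 − rank ∂_1 = 7 − 6 = 1, and the invariant factors of ∂_1 are all 1, so H_0 = Z.
  H_1: rank ker ∂_1 − rank ∂_2 = (18 − 6) − 12 = 0, and ∂_2 has invariant factor 2 > 1, so H_1 = Z/2.
  H_2: rank ker ∂_2 − rank ∂_3 = (12 − 12) − 0 = 0, and there is no ∂_3, so H_2 = 0.

As a check, the Euler characteristic is 7 − 18 + 12 = 1, which agrees with 1 − 0 + 0 = 1.
(K is a triangulation of the real projective plane RP^2.)

H_0 ≅ Z,  H_1 ≅ Z/2,  H_2 = 0.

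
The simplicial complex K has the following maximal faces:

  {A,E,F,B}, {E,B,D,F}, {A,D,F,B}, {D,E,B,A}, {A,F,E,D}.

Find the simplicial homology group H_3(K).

Order the vertices as A < B < D < E < F. Listing each simplex with vertices in this order, K has dimension 3 with simplices:

  0-simplices (5): A, B, D, E, F
  1-simplices (10): AB, AD, AE, AF, BD, BE, BF, DE, DF, EF
  2-simplices (10): ABD, ABE, ABF, ADE, ADF, AEF, BDE, BDF, BEF, DEF
  3-simplices (5): ABDE, ABDF, ABEF, ADEF, BDEF

Hence C_0 ≅ Z^5, C_1 ≅ Z^10, C_2 ≅ Z^10, C_3 ≅ Z^5.

The boundary map ∂_1: C_1 → C_0 maps an edge to its endpoints' difference, ∂[p,q] = q − p. For instance
  ∂AB = B − A.
As a 5×10 matrix over Z this has rank 4, with invariant factors (1,1,1,1).

∂_2: C_2 → C_1 acts by ∂[p,q,r] = [q,r] − [p,r] + [p,q]. For instance
  ∂DEF = EF − DF + DE,
  ∂ADF = DF − AF + AD.
This gives a 10×10 integer matrix of rank 6; reducing to Smith normal form yields diagonal entries (1,1,1,1,1,1).

∂_3: C_3 → C_2 sends each 3-simplex σ to the alternating sum Σ_i (−1)^i (σ with its i-th vertex removed). For instance
  ∂ABEF = BEF − AEF + ABF − ABE,
  ∂ABDF = BDF − ADF + ABF − ABD.
The resulting 10×5 matrix has rank 4, and its Smith normal form has invariant factors (1,1,1,1).

From H_k ≅ ker(∂_k) / im(∂_{k+1}) we obtain:

  H_3: rank ker ∂_3 − rank ∂_4 = (5 − 4) − 0 = 1, and there is no ∂_4, so H_3 = Z.

H_3 ≅ Z.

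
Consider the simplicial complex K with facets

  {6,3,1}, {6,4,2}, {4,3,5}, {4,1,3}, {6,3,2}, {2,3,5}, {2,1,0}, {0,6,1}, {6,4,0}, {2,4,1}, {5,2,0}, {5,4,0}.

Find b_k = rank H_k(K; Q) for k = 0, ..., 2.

b_0 = 1, b_1 = 0, b_2 = 0.

Take the total order 0 < 1 < 2 < 3 < 4 < 5 < 6 on the vertex set. Then K (dimension 2) consists of the simplices:

  0-simplices (7): [0], [1], [2], [3], [4], [5], [6]
  1-simplices (18): [0,1], [0,2], [0,4], [0,5], [0,6], [1,2], [1,3], [1,4], [1,6], [2,3], [2,4], [2,5], [2,6], [3,4], [3,5], [3,6], [4,5], [4,6]
  2-simplices (12): [0,1,2], [0,1,6], [0,2,5], [0,4,5], [0,4,6], [1,2,4], [1,3,4], [1,3,6], [2,3,5], [2,3,6], [2,4,6], [3,4,5]

Hence C_0 ≅ Z^7, C_1 ≅ Z^18, C_2 ≅ Z^12.

The boundary map ∂_1: C_1 → C_0 maps an edge to its endpoints' difference, ∂[p,q] = q − p.
This gives a 7×18 integer matrix of rank 6; reducing to Smith normal form yields diagonal entries (1,1,1,1,1,1).

The boundary map ∂_2: C_2 → C_1 acts by ∂[p,q,r] = [q,r] − [p,r] + [p,q]. For instance
  ∂[2,3,5] = [3,5] − [2,5] + [2,3],
  ∂[1,3,6] = [3,6] − [1,6] + [1,3].
The resulting 18×12 matrix has rank 12, and its Smith normal form has invariant factors (1,1,1,1,1,1,1,1,1,1,1,2).

From H_k ≅ ker(∂_k) / im(∂_{k+1}) we obtain:

  H_0: rank C_0 − rank ∂_1 = 7 − 6 = 1, and the invariant factors of ∂_1 are all 1, so H_0 = Z.
  H_1: rank ker ∂_1 − rank ∂_2 = (18 − 6) − 12 = 0, and ∂_2 has invariant factor 2 > 1, so H_1 = Z/2.
  H_2: rank ker ∂_2 − rank ∂_3 = (12 − 12) − 0 = 0, and there is no ∂_3, so H_2 = 0.

(K is a triangulation of the real projective plane RP^2.)

Hence the Betti numbers are b_0 = 1, b_1 = 0, b_2 = 0.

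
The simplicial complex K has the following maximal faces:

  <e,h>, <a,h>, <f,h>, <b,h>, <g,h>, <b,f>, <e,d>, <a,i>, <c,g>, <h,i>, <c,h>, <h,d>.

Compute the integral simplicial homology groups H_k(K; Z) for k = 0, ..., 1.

Take the total order a < b < c < d < e < f < g < h < i on the vertex set. Then K (dimension 1) consists of the simplices:

  0-simplices (9): a, b, c, d, e, f, g, h, i
  1-simplices (12): ah, ai, bf, bh, cg, ch, de, dh, eh, fh, gh, hi

so the chain groups are C_0 ≅ Z^9, C_1 ≅ Z^12.

Boundary ∂_1: C_1 → C_0 sends each edge [p,q] (with p < q) to q − p. For instance
  ∂bh = h − b.
The 9×12 boundary matrix has rank 8 and Smith normal form diag(1,1,1,1,1,1,1,1).

Now H_k = ker ∂_k / im ∂_{k+1}, so:

  H_0: rank C_0 − rank ∂_1 = 9 − 8 = 1, and the invariant factors of ∂_1 are all 1, so H_0 = Z.
  H_1: rank ker ∂_1 − rank ∂_2 = (12 − 8) − 0 = 4, and there is no ∂_2, so H_1 = Z^4.

H_0 ≅ Z,  H_1 ≅ Z^4.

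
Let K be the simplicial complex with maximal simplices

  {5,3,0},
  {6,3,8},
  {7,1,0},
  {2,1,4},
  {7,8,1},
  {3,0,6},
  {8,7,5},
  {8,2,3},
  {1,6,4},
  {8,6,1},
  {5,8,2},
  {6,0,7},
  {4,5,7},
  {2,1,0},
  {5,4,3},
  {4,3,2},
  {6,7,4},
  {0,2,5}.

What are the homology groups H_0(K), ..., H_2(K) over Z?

H_0 = Z,  H_1 = Z × Z/2,  H_2 = 0.

Fix the vertex order 0 < 1 < 2 < 3 < 4 < 5 < 6 < 7 < 8 and write every simplex with vertices in increasing order. Then dim K = 2 and the simplices of K are:

  0-simplices (9): [0], [1], [2], [3], [4], [5], [6], [7], [8]
  1-simplices (27): (27 of them)
  2-simplices (18): [0,1,2], [0,1,7], [0,2,5], [0,3,5], [0,3,6], [0,6,7], [1,2,4], [1,4,6], [1,6,8], [1,7,8], [2,3,4], [2,3,8], [2,5,8], [3,4,5], [3,6,8], [4,5,7], [4,6,7], [5,7,8]

giving chain groups C_0 ≅ Z^9, C_1 ≅ Z^27, C_2 ≅ Z^18.

The boundary map ∂_1: C_1 → C_0 sends each edge [p,q] (with p < q) to q − p.
As a 9×27 matrix over Z this has rank 8, with invariant factors (1,1,1,1,1,1,1,1).

∂_2: C_2 → C_1 maps a triangle to the signed sum of its edges. For instance
  ∂[0,6,7] = [6,7] − [0,7] + [0,6],
  ∂[1,7,8] = [7,8] − [1,8] + [1,7].
The 27×18 boundary matrix has rank 18 and Smith normal form diag(1,1,1,1,1,1,1,1,1,1,1,1,1,1,1,1,1,2).

Now H_k = ker ∂_k / im ∂_{k+1}, so:

  H_0: rank C_0 − rank ∂_1 = 9 − 8 = 1, and the invariant factors of ∂_1 are all 1, so H_0 = Z.
  H_1: rank ker ∂_1 − rank ∂_2 = (27 − 8) − 18 = 1, and ∂_2 has invariant factor 2 > 1, so H_1 = Z × Z/2.
  H_2: rank ker ∂_2 − rank ∂_3 = (18 − 18) − 0 = 0, and there is no ∂_3, so H_2 = 0.

As a check, the Euler characteristic is 9 − 27 + 18 = 0, which agrees with 1 − 1 + 0 = 0.
(K is a triangulation of the Klein bottle.)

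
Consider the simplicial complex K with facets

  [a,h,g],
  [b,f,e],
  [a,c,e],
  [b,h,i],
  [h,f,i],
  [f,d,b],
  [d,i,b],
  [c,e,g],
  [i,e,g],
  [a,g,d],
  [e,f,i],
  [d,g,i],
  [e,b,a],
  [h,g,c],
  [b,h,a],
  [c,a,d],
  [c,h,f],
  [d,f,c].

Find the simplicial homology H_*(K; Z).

H_0 = Z,  H_1 = Z ⊕ Z/2,  H_2 = 0.

We work with the vertex ordering a < b < c < d < e < f < g < h < i. The simplices of K, each written with vertices in increasing order, are:

  0-simplices (9): a, b, c, d, e, f, g, h, i
  1-simplices (27): ab, ac, ad, ae, ag, ah, bd, be, bf, bh, bi, cd, ce, cf, cg, ch, df, dg, di, ef, eg, ei, fh, fi, gh, gi, hi
  2-simplices (18): abe, abh, acd, ace, adg, agh, bdf, bdi, bef, bhi, cdf, ceg, cfh, cgh, dgi, efi, egi, fhi

giving chain groups C_0 ≅ Z^9, C_1 ≅ Z^27, C_2 ≅ Z^18.

Boundary ∂_1: C_1 → C_0 is given by ∂[p,q] = [q] − [p]. For instance
  ∂bi = i − b.
The resulting 9×27 matrix has rank 8, and its Smith normal form has invariant factors (1,1,1,1,1,1,1,1).

Boundary ∂_2: C_2 → C_1 maps a triangle to the signed sum of its edges. For instance
  ∂ace = ce − ae + ac,
  ∂bdf = df − bf + bd.
As a 27×18 matrix over Z this has rank 18, with invariant factors (1,1,1,1,1,1,1,1,1,1,1,1,1,1,1,1,1,2).

Reading off H_k = ker ∂_k / im ∂_{k+1}:

  H_0: rank C_0 − rank ∂_1 = 9 − 8 = 1, and the invariant factors of ∂_1 are all 1, so H_0 = Z.
  H_1: rank ker ∂_1 − rank ∂_2 = (27 − 8) − 18 = 1, and ∂_2 has invariant factor 2 > 1, so H_1 = Z ⊕ Z/2.
  H_2: rank ker ∂_2 − rank ∂_3 = (18 − 18) − 0 = 0, and there is no ∂_3, so H_2 = 0.

(K is a triangulation of the Klein bottle.)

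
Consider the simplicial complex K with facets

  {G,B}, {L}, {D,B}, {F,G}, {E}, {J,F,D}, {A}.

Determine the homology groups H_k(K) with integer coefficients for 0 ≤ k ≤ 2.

K has 8 vertices, 6 edges, 1 triangle.
rank ∂_0 = 0, rank ∂_1 = 4 ⇒ b_0 = 8 − 0 − 4 = 4; all invariant factors of ∂_1 are 1 so no torsion. So H_0 ≅ Z^4.
rank ∂_1 = 4, rank ∂_2 = 1 ⇒ b_1 = 6 − 4 − 1 = 1; all invariant factors of ∂_2 are 1 so no torsion. So H_1 ≅ Z.
rank ∂_2 = 1, rank ∂_3 = 0 ⇒ b_2 = 1 − 1 − 0 = 0. So H_2 ≅ 0.

H_0 ≅ Z^4,  H_1 ≅ Z,  H_2 = 0.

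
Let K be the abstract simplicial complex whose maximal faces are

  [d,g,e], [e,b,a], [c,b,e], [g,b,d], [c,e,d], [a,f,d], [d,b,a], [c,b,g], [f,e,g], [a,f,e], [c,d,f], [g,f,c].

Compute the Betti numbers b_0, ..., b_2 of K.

b_0 = 1, b_1 = 0, b_2 = 0.

Take the total order a < b < c < d < e < f < g on the vertex set. Then K (dimension 2) consists of the simplices:

  0-simplices (7): a, b, c, d, e, f, g
  1-simplices (18): ab, ad, ae, af, bc, bd, be, bg, cd, ce, cf, cg, de, df, dg, ef, eg, fg
  2-simplices (12): abd, abe, adf, aef, bce, bcg, bdg, cde, cdf, cfg, deg, efg

so the chain groups are C_0 ≅ Z^7, C_1 ≅ Z^18, C_2 ≅ Z^12.

Boundary ∂_1: C_1 → C_0 sends each edge [p,q] (with p < q) to q − p. For instance
  ∂ab = b − a.
The 7×18 boundary matrix has rank 6 and Smith normal form diag(1,1,1,1,1,1).

The boundary map ∂_2: C_2 → C_1 sends each 2-simplex [p,q,r] to [q,r] − [p,r] + [p,q]. For instance
  ∂deg = eg − dg + de,
  ∂bcg = cg − bg + bc.
This gives a 18×12 integer matrix of rank 12; reducing to Smith normal form yields diagonal entries (1,1,1,1,1,1,1,1,1,1,1,2).

From H_k ≅ ker(∂_k) / im(∂_{k+1}) we obtain:

  H_0: rank C_0 − rank ∂_1 = 7 − 6 = 1, and the invariant factors of ∂_1 are all 1, so H_0 ≅ Z.
  H_1: rank ker ∂_1 − rank ∂_2 = (18 − 6) − 12 = 0, and ∂_2 has invariant factor 2 > 1, so H_1 ≅ Z/2.
  H_2: rank ker ∂_2 − rank ∂_3 = (12 − 12) − 0 = 0, and there is no ∂_3, so H_2 ≅ 0.

Hence the Betti numbers are b_0 = 1, b_1 = 0, b_2 = 0.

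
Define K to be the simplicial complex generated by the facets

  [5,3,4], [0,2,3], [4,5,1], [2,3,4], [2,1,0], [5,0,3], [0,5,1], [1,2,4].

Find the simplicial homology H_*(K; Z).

We work with the vertex ordering 0 < 1 < 2 < 3 < 4 < 5. The simplices of K, each written with vertices in increasing order, are:

  0-simplices (6): [0], [1], [2], [3], [4], [5]
  1-simplices (12): [0,1], [0,2], [0,3], [0,5], [1,2], [1,4], [1,5], [2,3], [2,4], [3,4], [3,5], [4,5]
  2-simplices (8): [0,1,2], [0,1,5], [0,2,3], [0,3,5], [1,2,4], [1,4,5], [2,3,4], [3,4,5]

Hence C_0 ≅ Z^6, C_1 ≅ Z^12, C_2 ≅ Z^8.

The boundary map ∂_1: C_1 → C_0 is given by ∂[p,q] = [q] − [p]. For instance
  ∂[0,2] = [2] − [0].
The 6×12 boundary matrix has rank 5 and Smith normal form diag(1,1,1,1,1).

∂_2: C_2 → C_1 maps a triangle to the signed sum of its edges. For instance
  ∂[1,4,5] = [4,5] − [1,5] + [1,4],
  ∂[0,1,2] = [1,2] − [0,2] + [0,1].
The resulting 12×8 matrix has rank 7, and its Smith normal form has invariant factors (1,1,1,1,1,1,1).

Computing H_k = (kernel of ∂_k) / (image of ∂_{k+1}):

  H_0: rank C_0 − rank ∂_1 = 6 − 5 = 1, and the invariant factors of ∂_1 are all 1, so H_0 = Z.
  H_1: rank ker ∂_1 − rank ∂_2 = (12 − 5) − 7 = 0, and the invariant factors of ∂_2 are all 1, so H_1 = 0.
  H_2: rank ker ∂_2 − rank ∂_3 = (8 − 7) − 0 = 1, and there is no ∂_3, so H_2 = Z.

As a check, the Euler characteristic is 6 − 12 + 8 = 2, which agrees with 1 − 0 + 1 = 2.
(K is a triangulation of the 2-sphere S^2.)

H_0 ≅ Z,  H_1 = 0,  H_2 ≅ Z.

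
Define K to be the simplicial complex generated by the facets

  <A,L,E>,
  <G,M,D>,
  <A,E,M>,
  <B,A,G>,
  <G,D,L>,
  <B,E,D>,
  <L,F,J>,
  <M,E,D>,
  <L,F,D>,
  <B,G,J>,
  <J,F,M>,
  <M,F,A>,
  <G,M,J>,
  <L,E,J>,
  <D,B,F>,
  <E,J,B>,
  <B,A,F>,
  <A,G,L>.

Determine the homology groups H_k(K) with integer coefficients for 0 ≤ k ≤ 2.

Order the vertices as A < B < D < E < F < G < J < L < M. Listing each simplex with vertices in this order, K has dimension 2 with simplices:

  0-simplices (9): A, B, D, E, F, G, J, L, M
  1-simplices (27): AB, AE, AF, AG, AL, AM, BD, BE, BF, BG, BJ, DE, DF, DG, DL, DM, EJ, EL, EM, FJ, FL, FM, GJ, GL, GM, JL, JM
  2-simplices (18): ABF, ABG, AEL, AEM, AFM, AGL, BDE, BDF, BEJ, BGJ, DEM, DFL, DGL, DGM, EJL, FJL, FJM, GJM

Hence C_0 ≅ Z^9, C_1 ≅ Z^27, C_2 ≅ Z^18.

∂_1: C_1 → C_0 sends each edge [p,q] (with p < q) to q − p. For instance
  ∂DF = F − D.
The resulting 9×27 matrix has rank 8, and its Smith normal form has invariant factors (1,1,1,1,1,1,1,1).

Boundary ∂_2: C_2 → C_1 maps a triangle to the signed sum of its edges. For instance
  ∂BEJ = EJ − BJ + BE,
  ∂ABG = BG − AG + AB.
This gives a 27×18 integer matrix of rank 17; reducing to Smith normal form yields diagonal entries (1,1,1,1,1,1,1,1,1,1,1,1,1,1,1,1,1).

Reading off H_k = ker ∂_k / im ∂_{k+1}:

  H_0: rank C_0 − rank ∂_1 = 9 − 8 = 1, and the invariant factors of ∂_1 are all 1, so H_0 ≅ Z.
  H_1: rank ker ∂_1 − rank ∂_2 = (27 − 8) − 17 = 2, and the invariant factors of ∂_2 are all 1, so H_1 ≅ Z^2.
  H_2: rank ker ∂_2 − rank ∂_3 = (18 − 17) − 0 = 1, and there is no ∂_3, so H_2 ≅ Z.

(K is a triangulation of the torus T^2.)

H_0 ≅ Z,  H_1 ≅ Z^2,  H_2 ≅ Z.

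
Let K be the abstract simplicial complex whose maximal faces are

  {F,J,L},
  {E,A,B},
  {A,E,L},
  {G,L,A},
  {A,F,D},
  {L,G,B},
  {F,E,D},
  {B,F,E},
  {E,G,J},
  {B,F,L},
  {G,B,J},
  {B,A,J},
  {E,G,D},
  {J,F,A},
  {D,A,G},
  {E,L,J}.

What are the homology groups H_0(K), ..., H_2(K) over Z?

H_0 ≅ Z,  H_1 ≅ Z^2,  H_2 ≅ Z.

Order the vertices as A < B < D < E < F < G < J < L. Listing each simplex with vertices in this order, K has dimension 2 with simplices:

  0-simplices (8): A, B, D, E, F, G, J, L
  1-simplices (24): AB, AD, AE, AF, AG, AJ, AL, BE, BF, BG, BJ, BL, DE, DF, DG, EF, EG, EJ, EL, FJ, FL, GJ, GL, JL
  2-simplices (16): ABE, ABJ, ADF, ADG, AEL, AFJ, AGL, BEF, BFL, BGJ, BGL, DEF, DEG, EGJ, EJL, FJL

giving chain groups C_0 ≅ Z^8, C_1 ≅ Z^24, C_2 ≅ Z^16.

The boundary map ∂_1: C_1 → C_0 sends each edge [p,q] (with p < q) to q − p.
As a 8×24 matrix over Z this has rank 7, with invariant factors (1,1,1,1,1,1,1).

The boundary map ∂_2: C_2 → C_1 maps a triangle to the signed sum of its edges. For instance
  ∂EGJ = GJ − EJ + EG,
  ∂AEL = EL − AL + AE.
The resulting 24×16 matrix has rank 15, and its Smith normal form has invariant factors (1,1,1,1,1,1,1,1,1,1,1,1,1,1,1).

From H_k ≅ ker(∂_k) / im(∂_{k+1}) we obtain:

  H_0: rank C_0 − rank ∂_1 = 8 − 7 = 1, and the invariant factors of ∂_1 are all 1, so H_0 ≅ Z.
  H_1: rank ker ∂_1 − rank ∂_2 = (24 − 7) − 15 = 2, and the invariant factors of ∂_2 are all 1, so H_1 ≅ Z^2.
  H_2: rank ker ∂_2 − rank ∂_3 = (16 − 15) − 0 = 1, and there is no ∂_3, so H_2 ≅ Z.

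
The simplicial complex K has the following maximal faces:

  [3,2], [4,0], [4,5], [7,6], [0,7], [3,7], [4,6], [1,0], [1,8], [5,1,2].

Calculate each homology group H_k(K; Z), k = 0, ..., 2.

H_0 ≅ Z,  H_1 ≅ Z^3,  H_2 = 0.

We work with the vertex ordering 0 < 1 < 2 < 3 < 4 < 5 < 6 < 7 < 8. The simplices of K, each written with vertices in increasing order, are:

  0-simplices (9): [0], [1], [2], [3], [4], [5], [6], [7], [8]
  1-simplices (12): [0,1], [0,4], [0,7], [1,2], [1,5], [1,8], [2,3], [2,5], [3,7], [4,5], [4,6], [6,7]
  2-simplices (1): [1,2,5]

giving chain groups C_0 ≅ Z^9, C_1 ≅ Z^12, C_2 ≅ Z^1.

Boundary ∂_1: C_1 → C_0 is given by ∂[p,q] = [q] − [p]. For instance
  ∂[4,6] = [6] − [4].
This gives a 9×12 integer matrix of rank 8; reducing to Smith normal form yields diagonal entries (1,1,1,1,1,1,1,1).

The boundary map ∂_2: C_2 → C_1 sends each 2-simplex [p,q,r] to [q,r] − [p,r] + [p,q]. For instance
  ∂[1,2,5] = [2,5] − [1,5] + [1,2].
This gives a 12×1 integer matrix of rank 1; reducing to Smith normal form yields diagonal entries (1).

Reading off H_k = ker ∂_k / im ∂_{k+1}:

  H_0: rank C_0 − rank ∂_1 = 9 − 8 = 1, and the invariant factors of ∂_1 are all 1, so H_0 = Z.
  H_1: rank ker ∂_1 − rank ∂_2 = (12 − 8) − 1 = 3, and the invariant factors of ∂_2 are all 1, so H_1 = Z^3.
  H_2: rank ker ∂_2 − rank ∂_3 = (1 − 1) − 0 = 0, and there is no ∂_3, so H_2 = 0.

As a check, the Euler characteristic is 9 − 12 + 1 = -2, which agrees with 1 − 3 + 0 = -2.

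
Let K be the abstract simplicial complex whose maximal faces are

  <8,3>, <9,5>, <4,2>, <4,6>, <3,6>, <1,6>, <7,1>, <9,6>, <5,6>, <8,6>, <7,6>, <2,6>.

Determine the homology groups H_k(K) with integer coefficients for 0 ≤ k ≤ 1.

We work with the vertex ordering 1 < 2 < 3 < 4 < 5 < 6 < 7 < 8 < 9. The simplices of K, each written with vertices in increasing order, are:

  0-simplices (9): [1], [2], [3], [4], [5], [6], [7], [8], [9]
  1-simplices (12): [1,6], [1,7], [2,4], [2,6], [3,6], [3,8], [4,6], [5,6], [5,9], [6,7], [6,8], [6,9]

Hence C_0 ≅ Z^9, C_1 ≅ Z^12.

∂_1: C_1 → C_0 is given by ∂[p,q] = [q] − [p].
The resulting 9×12 matrix has rank 8, and its Smith normal form has invariant factors (1,1,1,1,1,1,1,1).

Reading off H_k = ker ∂_k / im ∂_{k+1}:

  H_0: rank C_0 − rank ∂_1 = 9 − 8 = 1, and the invariant factors of ∂_1 are all 1, so H_0 = Z.
  H_1: rank ker ∂_1 − rank ∂_2 = (12 − 8) − 0 = 4, and there is no ∂_2, so H_1 = Z^4.

As a check, the Euler characteristic is 9 − 12 = -3, which agrees with 1 − 4 = -3.

H_0 = Z,  H_1 = Z^4.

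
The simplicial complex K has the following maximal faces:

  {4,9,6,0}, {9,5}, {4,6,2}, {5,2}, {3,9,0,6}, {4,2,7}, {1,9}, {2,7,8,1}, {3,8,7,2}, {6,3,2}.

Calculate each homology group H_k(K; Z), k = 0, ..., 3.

H_0 = Z,  H_1 = Z^2,  H_2 = 0,  H_3 = 0.

Take the total order 0 < 1 < 2 < 3 < 4 < 5 < 6 < 7 < 8 < 9 on the vertex set. Then K (dimension 3) consists of the simplices:

  0-simplices (10): [0], [1], [2], [3], [4], [5], [6], [7], [8], [9]
  1-simplices (24): (24 of them)
  2-simplices (17): [0,3,6], [0,3,9], [0,4,6], [0,4,9], [0,6,9], [1,2,7], [1,2,8], [1,7,8], [2,3,6], [2,3,7], [2,3,8], [2,4,6], [2,4,7], [2,7,8], [3,6,9], [3,7,8], [4,6,9]
  3-simplices (4): [0,3,6,9], [0,4,6,9], [1,2,7,8], [2,3,7,8]

giving chain groups C_0 ≅ Z^10, C_1 ≅ Z^24, C_2 ≅ Z^17, C_3 ≅ Z^4.

∂_1: C_1 → C_0 is given by ∂[p,q] = [q] − [p].
The 10×24 boundary matrix has rank 9 and Smith normal form diag(1,1,1,1,1,1,1,1,1).

Boundary ∂_2: C_2 → C_1 acts by ∂[p,q,r] = [q,r] − [p,r] + [p,q]. For instance
  ∂[2,4,7] = [4,7] − [2,7] + [2,4],
  ∂[2,3,7] = [3,7] − [2,7] + [2,3].
The resulting 24×17 matrix has rank 13, and its Smith normal form has invariant factors (1,1,1,1,1,1,1,1,1,1,1,1,1).

The boundary map ∂_3: C_3 → C_2 sends each 3-simplex σ to the alternating sum Σ_i (−1)^i (σ with its i-th vertex removed). For instance
  ∂[0,4,6,9] = [4,6,9] − [0,6,9] + [0,4,9] − [0,4,6],
  ∂[2,3,7,8] = [3,7,8] − [2,7,8] + [2,3,8] − [2,3,7].
The 17×4 boundary matrix has rank 4 and Smith normal form diag(1,1,1,1).

Now H_k = ker ∂_k / im ∂_{k+1}, so:

  H_0: rank C_0 − rank ∂_1 = 10 − 9 = 1, and the invariant factors of ∂_1 are all 1, so H_0 ≅ Z.
  H_1: rank ker ∂_1 − rank ∂_2 = (24 − 9) − 13 = 2, and the invariant factors of ∂_2 are all 1, so H_1 ≅ Z^2.
  H_2: rank ker ∂_2 − rank ∂_3 = (17 − 13) − 4 = 0, and the invariant factors of ∂_3 are all 1, so H_2 ≅ 0.
  H_3: rank ker ∂_3 − rank ∂_4 = (4 − 4) − 0 = 0, and there is no ∂_4, so H_3 ≅ 0.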